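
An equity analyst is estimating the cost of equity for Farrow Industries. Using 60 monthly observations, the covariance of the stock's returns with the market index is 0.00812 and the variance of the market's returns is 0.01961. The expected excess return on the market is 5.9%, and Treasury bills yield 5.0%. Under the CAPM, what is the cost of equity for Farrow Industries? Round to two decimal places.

7.44%

β = Cov(R_i, R_m) / Var(R_m) = 0.00812 / 0.01961 = 0.4141
E(R) = R_f + β × MRP = 5.0% + 0.4141 × 5.9% = 7.44%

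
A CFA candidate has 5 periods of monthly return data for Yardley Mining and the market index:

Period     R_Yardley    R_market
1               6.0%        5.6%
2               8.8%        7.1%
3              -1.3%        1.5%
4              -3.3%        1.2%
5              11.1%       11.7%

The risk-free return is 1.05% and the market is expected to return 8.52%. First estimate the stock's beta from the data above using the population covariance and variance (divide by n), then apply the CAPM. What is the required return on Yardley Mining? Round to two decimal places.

11.40%

Mean R_i = (6.0 + 8.8 − 1.3 − 3.3 + 11.1) / 5 = 4.2600%
Mean R_m = (5.6 + 7.1 + 1.5 + 1.2 + 11.7) / 5 = 5.4200%
Σ(R_i − R̄_i)(R_m − R̄_m) = 104.5940  ⇒  Cov = 104.5940 / 5 = 20.9188
Σ(R_m − R̄_m)² = 75.4680  ⇒  Var(R_m) = 75.4680 / 5 = 15.0936
β = Cov / Var(R_m) = 20.9188 / 15.0936 = 1.3859
MRP = 8.52% − 1.05% = 7.47%
E(R) = R_f + β × MRP = 1.05% + 1.3859 × 7.47% = 11.40%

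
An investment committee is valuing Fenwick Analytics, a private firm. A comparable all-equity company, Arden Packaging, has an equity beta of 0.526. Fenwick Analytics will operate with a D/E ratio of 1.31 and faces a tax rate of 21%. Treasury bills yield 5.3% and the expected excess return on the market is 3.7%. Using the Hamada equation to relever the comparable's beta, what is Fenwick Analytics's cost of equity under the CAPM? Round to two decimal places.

9.26%

β_L = β_U × [1 + (1 − t)(D/E)] = 0.526 × [1 + (1 − 0.21) × 1.31]
    = 0.526 × [1 + 0.79 × 1.31] = 0.526 × 2.0349 = 1.0704
E(R) = R_f + β_L × MRP = 5.3% + 1.0704 × 3.7% = 9.26%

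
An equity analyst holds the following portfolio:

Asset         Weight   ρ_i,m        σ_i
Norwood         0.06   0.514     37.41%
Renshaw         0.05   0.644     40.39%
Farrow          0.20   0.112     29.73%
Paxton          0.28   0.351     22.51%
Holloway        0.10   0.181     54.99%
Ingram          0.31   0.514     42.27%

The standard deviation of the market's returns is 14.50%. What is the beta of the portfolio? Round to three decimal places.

0.901

β_Norwood = 0.514 × 37.41% / 14.50% = 1.3261
β_Renshaw = 0.644 × 40.39% / 14.50% = 1.7939
β_Farrow = 0.112 × 29.73% / 14.50% = 0.2296
β_Paxton = 0.351 × 22.51% / 14.50% = 0.5449
β_Holloway = 0.181 × 54.99% / 14.50% = 0.6864
β_Ingram = 0.514 × 42.27% / 14.50% = 1.4984
β_P = Σ w_i β_i = 0.06×1.3261 + 0.05×1.7939 + 0.20×0.2296 + 0.28×0.5449 + 0.10×0.6864 + 0.31×1.4984 = 0.9009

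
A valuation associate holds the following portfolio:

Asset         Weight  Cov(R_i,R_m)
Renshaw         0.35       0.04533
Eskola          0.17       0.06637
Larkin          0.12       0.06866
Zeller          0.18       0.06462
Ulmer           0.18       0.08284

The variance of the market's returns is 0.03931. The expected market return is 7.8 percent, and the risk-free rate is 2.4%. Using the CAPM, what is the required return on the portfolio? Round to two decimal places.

β_Renshaw = 0.04533 / 0.03931 = 1.1531
β_Eskola = 0.06637 / 0.03931 = 1.6884
β_Larkin = 0.06866 / 0.03931 = 1.7466
β_Zeller = 0.06462 / 0.03931 = 1.6439
β_Ulmer = 0.08284 / 0.03931 = 2.1074
β_P = Σ w_i β_i = 0.35×1.1531 + 0.17×1.6884 + 0.12×1.7466 + 0.18×1.6439 + 0.18×2.1074 = 1.5754
MRP = 7.8% − 2.4% = 5.40%
E(R_P) = R_f + β_P × MRP = 2.4% + 1.5754 × 5.4% = 10.91%

10.91%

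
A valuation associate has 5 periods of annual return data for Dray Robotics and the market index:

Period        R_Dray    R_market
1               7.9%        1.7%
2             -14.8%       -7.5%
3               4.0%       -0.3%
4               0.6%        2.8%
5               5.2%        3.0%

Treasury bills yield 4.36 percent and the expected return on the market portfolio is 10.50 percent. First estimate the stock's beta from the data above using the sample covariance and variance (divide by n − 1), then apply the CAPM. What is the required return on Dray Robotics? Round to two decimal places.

Mean R_i = (7.9 − 14.8 + 4.0 + 0.6 + 5.2) / 5 = 0.5800%
Mean R_m = (1.7 − 7.5 − 0.3 + 2.8 + 3.0) / 5 = -0.0600%
Σ(R_i − R̄_i)(R_m − R̄_m) = 140.6840  ⇒  Cov = 140.6840 / 4 = 35.1710
Σ(R_m − R̄_m)² = 76.0520  ⇒  Var(R_m) = 76.0520 / 4 = 19.0130
β = Cov / Var(R_m) = 35.1710 / 19.0130 = 1.8498
MRP = 10.50% − 4.36% = 6.14%
E(R) = R_f + β × MRP = 4.36% + 1.8498 × 6.14% = 15.72%

15.72%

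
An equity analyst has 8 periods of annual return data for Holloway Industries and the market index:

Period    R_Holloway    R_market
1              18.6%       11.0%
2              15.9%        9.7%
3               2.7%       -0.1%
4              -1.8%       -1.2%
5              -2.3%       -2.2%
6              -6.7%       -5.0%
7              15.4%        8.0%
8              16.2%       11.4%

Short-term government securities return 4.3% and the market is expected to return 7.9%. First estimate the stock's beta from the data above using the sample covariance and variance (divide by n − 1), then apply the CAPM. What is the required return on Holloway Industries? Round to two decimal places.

Mean R_i = (18.6 + 15.9 + 2.7 − 1.8 − 2.3 − 6.7 + 15.4 + 16.2) / 8 = 7.2500%
Mean R_m = (11.0 + 9.7 − 0.1 − 1.2 − 2.2 − 5.0 + 8.0 + 11.4) / 8 = 3.9500%
Σ(R_i − R̄_i)(R_m − R̄_m) = 478.0600  ⇒  Cov = 478.0600 / 7 = 68.2943
Σ(R_m − R̄_m)² = 315.5200  ⇒  Var(R_m) = 315.5200 / 7 = 45.0743
β = Cov / Var(R_m) = 68.2943 / 45.0743 = 1.5151
MRP = 7.9% − 4.3% = 3.60%
E(R) = R_f + β × MRP = 4.3% + 1.5151 × 3.6% = 9.75%

9.75%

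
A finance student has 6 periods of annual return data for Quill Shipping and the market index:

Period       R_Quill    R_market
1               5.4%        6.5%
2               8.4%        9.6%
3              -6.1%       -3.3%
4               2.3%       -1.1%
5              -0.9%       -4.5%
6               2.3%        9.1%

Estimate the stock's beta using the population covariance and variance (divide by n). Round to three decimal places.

Mean R_i = (5.4 + 8.4 − 6.1 + 2.3 − 0.9 + 2.3) / 6 = 1.9000%
Mean R_m = (6.5 + 9.6 − 3.3 − 1.1 − 4.5 + 9.1) / 6 = 2.7167%
Σ(R_i − R̄_i)(R_m − R̄_m) = 127.3500  ⇒  Cov = 127.3500 / 6 = 21.2250
Σ(R_m − R̄_m)² = 205.2883  ⇒  Var(R_m) = 205.2883 / 6 = 34.2147
β = Cov / Var(R_m) = 21.2250 / 34.2147 = 0.6203

0.620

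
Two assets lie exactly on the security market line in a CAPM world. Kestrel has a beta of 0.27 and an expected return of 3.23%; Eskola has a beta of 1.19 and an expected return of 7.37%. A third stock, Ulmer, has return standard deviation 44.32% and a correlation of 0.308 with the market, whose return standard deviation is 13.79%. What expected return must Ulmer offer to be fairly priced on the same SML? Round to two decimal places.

MRP = (7.37% − 3.23%) / (1.19 − 0.27) = 4.5000%
R_f = 3.23% − 0.27 × 4.5000% = 2.0150%
β_Ulmer = ρ·σ_i/σ_m = 0.308 × 44.32 / 13.79 = 0.9899
E(R_Ulmer) = R_f + β × MRP = 2.0150% + 0.9899 × 4.5000% = 6.47%

6.47%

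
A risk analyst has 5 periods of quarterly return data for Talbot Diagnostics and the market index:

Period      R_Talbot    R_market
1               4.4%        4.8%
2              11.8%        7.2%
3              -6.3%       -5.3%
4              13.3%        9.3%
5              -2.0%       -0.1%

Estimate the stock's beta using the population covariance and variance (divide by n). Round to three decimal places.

Mean R_i = (4.4 + 11.8 − 6.3 + 13.3 − 2.0) / 5 = 4.2400%
Mean R_m = (4.8 + 7.2 − 5.3 + 9.3 − 0.1) / 5 = 3.1800%
Σ(R_i − R̄_i)(R_m − R̄_m) = 195.9440  ⇒  Cov = 195.9440 / 5 = 39.1888
Σ(R_m − R̄_m)² = 138.9080  ⇒  Var(R_m) = 138.9080 / 5 = 27.7816
β = Cov / Var(R_m) = 39.1888 / 27.7816 = 1.4106

1.411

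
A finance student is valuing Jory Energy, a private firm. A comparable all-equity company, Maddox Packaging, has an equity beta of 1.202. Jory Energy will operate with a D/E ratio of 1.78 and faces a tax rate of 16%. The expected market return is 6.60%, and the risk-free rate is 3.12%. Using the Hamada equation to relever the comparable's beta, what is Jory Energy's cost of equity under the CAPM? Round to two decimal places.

13.56%

β_L = β_U × [1 + (1 − t)(D/E)] = 1.202 × [1 + (1 − 0.16) × 1.78]
    = 1.202 × [1 + 0.84 × 1.78] = 1.202 × 2.4952 = 2.9992
MRP = 6.60% − 3.12% = 3.48%
E(R) = R_f + β_L × MRP = 3.12% + 2.9992 × 3.48% = 13.56%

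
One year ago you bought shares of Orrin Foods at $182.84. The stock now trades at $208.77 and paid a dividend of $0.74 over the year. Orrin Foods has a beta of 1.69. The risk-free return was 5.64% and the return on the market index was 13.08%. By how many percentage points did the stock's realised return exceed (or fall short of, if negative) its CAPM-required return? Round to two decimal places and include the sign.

-3.63%

Realised HPR = (P1 + D1 − P0) / P0 = (208.77 + 0.74 − 182.84) / 182.84 = 26.67 / 182.84 = 14.5865%
MRP = 13.08% − 5.64% = 7.44%
CAPM required = R_f + β·MRP = 5.64% + 1.69 × 7.44% = 18.2136%
α = realised − required = 14.5865% − 18.2136% = -3.63%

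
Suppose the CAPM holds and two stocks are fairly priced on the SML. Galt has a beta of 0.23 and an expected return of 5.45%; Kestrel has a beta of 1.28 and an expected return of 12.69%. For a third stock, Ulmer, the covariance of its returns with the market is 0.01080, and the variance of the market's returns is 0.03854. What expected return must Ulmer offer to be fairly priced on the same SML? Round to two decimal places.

5.80%

MRP = (12.69% − 5.45%) / (1.28 − 0.23) = 6.8952%
R_f = 5.45% − 0.23 × 6.8952% = 3.8641%
β_Ulmer = Cov / Var(R_m) = 0.01080 / 0.03854 = 0.2802
E(R_Ulmer) = R_f + β × MRP = 3.8641% + 0.2802 × 6.8952% = 5.80%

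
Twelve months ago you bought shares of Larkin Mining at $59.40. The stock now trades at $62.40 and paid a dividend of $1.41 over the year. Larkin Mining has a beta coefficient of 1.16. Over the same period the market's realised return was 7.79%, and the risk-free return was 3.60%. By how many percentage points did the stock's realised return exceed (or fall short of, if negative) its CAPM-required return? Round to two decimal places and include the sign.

-1.04%

Realised HPR = (P1 + D1 − P0) / P0 = (62.40 + 1.41 − 59.40) / 59.40 = 4.41 / 59.40 = 7.4242%
MRP = 7.79% − 3.60% = 4.19%
CAPM required = R_f + β·MRP = 3.60% + 1.16 × 4.19% = 8.4604%
α = realised − required = 7.4242% − 8.4604% = -1.04%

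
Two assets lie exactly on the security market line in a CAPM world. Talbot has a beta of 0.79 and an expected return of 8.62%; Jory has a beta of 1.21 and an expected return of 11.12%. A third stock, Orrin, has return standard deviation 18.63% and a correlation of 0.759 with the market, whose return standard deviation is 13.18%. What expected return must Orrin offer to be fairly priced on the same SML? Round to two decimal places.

10.30%

MRP = (11.12% − 8.62%) / (1.21 − 0.79) = 5.9524%
R_f = 8.62% − 0.79 × 5.9524% = 3.9176%
β_Orrin = ρ·σ_i/σ_m = 0.759 × 18.63 / 13.18 = 1.0729
E(R_Orrin) = R_f + β × MRP = 3.9176% + 1.0729 × 5.9524% = 10.30%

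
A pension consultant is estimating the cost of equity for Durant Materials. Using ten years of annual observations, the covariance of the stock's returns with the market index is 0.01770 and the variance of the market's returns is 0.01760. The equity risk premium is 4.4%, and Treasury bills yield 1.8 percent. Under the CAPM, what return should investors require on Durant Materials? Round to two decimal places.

6.23%

β = Cov(R_i, R_m) / Var(R_m) = 0.01770 / 0.01760 = 1.0057
E(R) = R_f + β × MRP = 1.8% + 1.0057 × 4.4% = 6.23%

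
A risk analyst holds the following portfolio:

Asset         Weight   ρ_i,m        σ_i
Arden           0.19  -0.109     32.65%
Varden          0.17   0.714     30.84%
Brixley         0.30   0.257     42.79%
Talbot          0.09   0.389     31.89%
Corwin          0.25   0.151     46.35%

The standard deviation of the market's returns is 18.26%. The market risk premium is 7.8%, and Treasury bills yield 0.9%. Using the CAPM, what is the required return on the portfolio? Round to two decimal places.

β_Arden = -0.109 × 32.65% / 18.26% = -0.1949
β_Varden = 0.714 × 30.84% / 18.26% = 1.2059
β_Brixley = 0.257 × 42.79% / 18.26% = 0.6022
β_Talbot = 0.389 × 31.89% / 18.26% = 0.6794
β_Corwin = 0.151 × 46.35% / 18.26% = 0.3833
β_P = Σ w_i β_i = 0.19×-0.1949 + 0.17×1.2059 + 0.30×0.6022 + 0.09×0.6794 + 0.25×0.3833 = 0.5056
E(R_P) = R_f + β_P × MRP = 0.9% + 0.5056 × 7.8% = 4.84%

4.84%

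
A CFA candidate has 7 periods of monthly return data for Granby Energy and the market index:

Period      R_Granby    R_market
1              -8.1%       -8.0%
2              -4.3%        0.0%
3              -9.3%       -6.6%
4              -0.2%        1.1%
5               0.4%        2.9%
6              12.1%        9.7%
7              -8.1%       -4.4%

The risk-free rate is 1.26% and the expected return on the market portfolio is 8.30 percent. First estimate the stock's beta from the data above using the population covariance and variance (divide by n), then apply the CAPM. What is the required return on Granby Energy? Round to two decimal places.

Mean R_i = (-8.1 − 4.3 − 9.3 − 0.2 + 0.4 + 12.1 − 8.1) / 7 = -2.5000%
Mean R_m = (-8.0 + 0.0 − 6.6 + 1.1 + 2.9 + 9.7 − 4.4) / 7 = -0.7571%
Σ(R_i − R̄_i)(R_m − R̄_m) = 266.8800  ⇒  Cov = 266.8800 / 7 = 38.1257
Σ(R_m − R̄_m)² = 226.6171  ⇒  Var(R_m) = 226.6171 / 7 = 32.3739
β = Cov / Var(R_m) = 38.1257 / 32.3739 = 1.1777
MRP = 8.30% − 1.26% = 7.04%
E(R) = R_f + β × MRP = 1.26% + 1.1777 × 7.04% = 9.55%

9.55%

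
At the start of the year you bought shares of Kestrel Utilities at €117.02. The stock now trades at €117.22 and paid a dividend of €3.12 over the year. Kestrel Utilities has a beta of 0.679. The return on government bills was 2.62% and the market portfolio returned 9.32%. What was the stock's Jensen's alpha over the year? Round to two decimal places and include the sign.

Realised HPR = (P1 + D1 − P0) / P0 = (117.22 + 3.12 − 117.02) / 117.02 = 3.32 / 117.02 = 2.8371%
MRP = 9.32% − 2.62% = 6.70%
CAPM required = R_f + β·MRP = 2.62% + 0.679 × 6.70% = 7.16930%
α = realised − required = 2.8371% − 7.16930% = -4.33%

-4.33%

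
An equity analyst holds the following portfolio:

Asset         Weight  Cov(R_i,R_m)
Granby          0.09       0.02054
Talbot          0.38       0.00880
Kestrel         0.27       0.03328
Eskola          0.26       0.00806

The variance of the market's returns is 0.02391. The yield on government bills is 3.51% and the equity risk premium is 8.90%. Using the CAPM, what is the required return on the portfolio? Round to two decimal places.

9.57%

β_Granby = 0.02054 / 0.02391 = 0.8591
β_Talbot = 0.00880 / 0.02391 = 0.3680
β_Kestrel = 0.03328 / 0.02391 = 1.3919
β_Eskola = 0.00806 / 0.02391 = 0.3371
β_P = Σ w_i β_i = 0.09×0.8591 + 0.38×0.3680 + 0.27×1.3919 + 0.26×0.3371 = 0.6806
E(R_P) = R_f + β_P × MRP = 3.51% + 0.6806 × 8.90% = 9.57%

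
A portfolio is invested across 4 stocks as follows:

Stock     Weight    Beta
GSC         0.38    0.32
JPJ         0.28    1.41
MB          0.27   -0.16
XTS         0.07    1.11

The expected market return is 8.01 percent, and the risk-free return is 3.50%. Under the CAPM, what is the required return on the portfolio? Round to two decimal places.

β_P = Σ w_i β_i = 0.38×0.32 + 0.28×1.41 + 0.27×-0.16 + 0.07×1.11 = 0.5509
MRP = 8.01% − 3.50% = 4.51%
E(R_P) = R_f + β_P × MRP = 3.50% + 0.5509 × 4.51% = 5.98%

5.98%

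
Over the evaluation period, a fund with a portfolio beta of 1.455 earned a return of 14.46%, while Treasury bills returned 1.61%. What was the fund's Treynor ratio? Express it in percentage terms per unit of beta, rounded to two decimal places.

8.83%

Treynor = (R_P − R_f) / β_P = (14.46% − 1.61%) / 1.4550 = 12.85% / 1.4550 = 8.83%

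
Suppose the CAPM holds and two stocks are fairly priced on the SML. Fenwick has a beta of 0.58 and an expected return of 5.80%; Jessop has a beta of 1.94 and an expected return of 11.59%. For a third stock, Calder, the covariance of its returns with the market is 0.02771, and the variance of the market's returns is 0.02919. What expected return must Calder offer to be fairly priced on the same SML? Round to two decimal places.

7.37%

MRP = (11.59% − 5.80%) / (1.94 − 0.58) = 4.2574%
R_f = 5.80% − 0.58 × 4.2574% = 3.3307%
β_Calder = Cov / Var(R_m) = 0.02771 / 0.02919 = 0.9493
E(R_Calder) = R_f + β × MRP = 3.3307% + 0.9493 × 4.2574% = 7.37%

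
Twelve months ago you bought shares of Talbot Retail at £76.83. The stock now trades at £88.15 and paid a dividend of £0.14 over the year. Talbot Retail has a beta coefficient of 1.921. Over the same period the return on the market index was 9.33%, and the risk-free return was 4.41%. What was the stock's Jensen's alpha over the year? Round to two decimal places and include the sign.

Realised HPR = (P1 + D1 − P0) / P0 = (88.15 + 0.14 − 76.83) / 76.83 = 11.46 / 76.83 = 14.9160%
MRP = 9.33% − 4.41% = 4.92%
CAPM required = R_f + β·MRP = 4.41% + 1.921 × 4.92% = 13.86132%
α = realised − required = 14.9160% − 13.86132% = +1.05%

+1.05%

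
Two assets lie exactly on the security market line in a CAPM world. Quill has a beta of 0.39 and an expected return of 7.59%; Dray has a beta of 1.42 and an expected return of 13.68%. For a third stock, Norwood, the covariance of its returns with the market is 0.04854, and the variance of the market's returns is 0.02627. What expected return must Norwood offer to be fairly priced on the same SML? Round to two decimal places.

16.21%

MRP = (13.68% − 7.59%) / (1.42 − 0.39) = 5.9126%
R_f = 7.59% − 0.39 × 5.9126% = 5.2841%
β_Norwood = Cov / Var(R_m) = 0.04854 / 0.02627 = 1.8477
E(R_Norwood) = R_f + β × MRP = 5.2841% + 1.8477 × 5.9126% = 16.21%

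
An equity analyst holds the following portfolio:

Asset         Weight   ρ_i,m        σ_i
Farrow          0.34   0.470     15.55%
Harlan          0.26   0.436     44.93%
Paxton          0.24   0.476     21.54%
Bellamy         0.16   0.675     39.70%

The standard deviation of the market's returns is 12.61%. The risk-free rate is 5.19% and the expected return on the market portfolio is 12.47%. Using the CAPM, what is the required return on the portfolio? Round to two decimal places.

13.46%

β_Farrow = 0.470 × 15.55% / 12.61% = 0.5796
β_Harlan = 0.436 × 44.93% / 12.61% = 1.5535
β_Paxton = 0.476 × 21.54% / 12.61% = 0.8131
β_Bellamy = 0.675 × 39.70% / 12.61% = 2.1251
β_P = Σ w_i β_i = 0.34×0.5796 + 0.26×1.5535 + 0.24×0.8131 + 0.16×2.1251 = 1.1361
MRP = 12.47% − 5.19% = 7.28%
E(R_P) = R_f + β_P × MRP = 5.19% + 1.1361 × 7.28% = 13.46%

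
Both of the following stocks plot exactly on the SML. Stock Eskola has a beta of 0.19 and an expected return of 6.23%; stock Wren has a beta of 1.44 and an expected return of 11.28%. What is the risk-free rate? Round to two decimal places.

Both satisfy E(R) = R_f + β·MRP, so the slope of the SML is
MRP = (11.28% − 6.23%) / (1.44 − 0.19) = 5.05% / 1.25 = 4.0400%
R_f = E(R_Eskola) − β_Eskola·MRP = 6.23% − 0.19 × 4.0400% = 5.4624%

5.46%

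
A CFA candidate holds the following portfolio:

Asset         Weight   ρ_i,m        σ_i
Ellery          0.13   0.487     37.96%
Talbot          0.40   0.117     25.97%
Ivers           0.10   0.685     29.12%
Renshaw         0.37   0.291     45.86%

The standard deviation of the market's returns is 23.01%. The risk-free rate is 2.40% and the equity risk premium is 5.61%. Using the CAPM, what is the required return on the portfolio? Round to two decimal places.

4.97%

β_Ellery = 0.487 × 37.96% / 23.01% = 0.8034
β_Talbot = 0.117 × 25.97% / 23.01% = 0.1321
β_Ivers = 0.685 × 29.12% / 23.01% = 0.8669
β_Renshaw = 0.291 × 45.86% / 23.01% = 0.5800
β_P = Σ w_i β_i = 0.13×0.8034 + 0.40×0.1321 + 0.10×0.8669 + 0.37×0.5800 = 0.4586
E(R_P) = R_f + β_P × MRP = 2.40% + 0.4586 × 5.61% = 4.97%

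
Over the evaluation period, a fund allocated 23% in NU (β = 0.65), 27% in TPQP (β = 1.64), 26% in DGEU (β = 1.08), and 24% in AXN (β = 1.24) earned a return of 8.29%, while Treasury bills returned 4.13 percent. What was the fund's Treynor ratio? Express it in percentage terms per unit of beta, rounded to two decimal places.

3.55%

β_P = 0.23×0.65 + 0.27×1.64 + 0.26×1.08 + 0.24×1.24 = 1.1707
Treynor = (R_P − R_f) / β_P = (8.29% − 4.13%) / 1.1707 = 4.16% / 1.1707 = 3.55%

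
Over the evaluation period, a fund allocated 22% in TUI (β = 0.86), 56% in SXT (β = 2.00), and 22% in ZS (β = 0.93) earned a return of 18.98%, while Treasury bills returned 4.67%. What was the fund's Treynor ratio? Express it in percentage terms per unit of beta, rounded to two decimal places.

β_P = 0.22×0.86 + 0.56×2.00 + 0.22×0.93 = 1.5138
Treynor = (R_P − R_f) / β_P = (18.98% − 4.67%) / 1.5138 = 14.31% / 1.5138 = 9.45%

9.45%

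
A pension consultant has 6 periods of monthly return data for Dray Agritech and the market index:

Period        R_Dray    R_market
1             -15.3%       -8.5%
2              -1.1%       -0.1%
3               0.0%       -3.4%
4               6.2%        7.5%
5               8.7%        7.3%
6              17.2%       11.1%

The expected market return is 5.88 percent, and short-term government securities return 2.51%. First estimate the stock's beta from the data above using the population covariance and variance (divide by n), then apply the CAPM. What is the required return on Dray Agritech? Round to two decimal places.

Mean R_i = (-15.3 − 1.1 + 0.0 + 6.2 + 8.7 + 17.2) / 6 = 2.6167%
Mean R_m = (-8.5 − 0.1 − 3.4 + 7.5 + 7.3 + 11.1) / 6 = 2.3167%
Σ(R_i − R̄_i)(R_m − R̄_m) = 394.7183  ⇒  Cov = 394.7183 / 6 = 65.7864
Σ(R_m − R̄_m)² = 284.3683  ⇒  Var(R_m) = 284.3683 / 6 = 47.3947
β = Cov / Var(R_m) = 65.7864 / 47.3947 = 1.3881
MRP = 5.88% − 2.51% = 3.37%
E(R) = R_f + β × MRP = 2.51% + 1.3881 × 3.37% = 7.19%

7.19%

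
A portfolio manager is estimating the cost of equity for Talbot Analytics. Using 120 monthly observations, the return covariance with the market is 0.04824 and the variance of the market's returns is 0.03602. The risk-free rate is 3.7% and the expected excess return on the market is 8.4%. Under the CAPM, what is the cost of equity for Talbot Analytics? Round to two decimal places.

14.95%

β = Cov(R_i, R_m) / Var(R_m) = 0.04824 / 0.03602 = 1.3393
E(R) = R_f + β × MRP = 3.7% + 1.3393 × 8.4% = 14.95%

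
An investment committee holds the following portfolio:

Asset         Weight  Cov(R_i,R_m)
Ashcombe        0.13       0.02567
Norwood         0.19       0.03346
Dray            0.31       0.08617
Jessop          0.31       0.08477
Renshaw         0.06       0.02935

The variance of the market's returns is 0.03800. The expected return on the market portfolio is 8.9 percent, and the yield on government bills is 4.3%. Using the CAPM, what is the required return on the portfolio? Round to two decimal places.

β_Ashcombe = 0.02567 / 0.03800 = 0.6755
β_Norwood = 0.03346 / 0.03800 = 0.8805
β_Dray = 0.08617 / 0.03800 = 2.2676
β_Jessop = 0.08477 / 0.03800 = 2.2308
β_Renshaw = 0.02935 / 0.03800 = 0.7724
β_P = Σ w_i β_i = 0.13×0.6755 + 0.19×0.8805 + 0.31×2.2676 + 0.31×2.2308 + 0.06×0.7724 = 1.6960
MRP = 8.9% − 4.3% = 4.60%
E(R_P) = R_f + β_P × MRP = 4.3% + 1.6960 × 4.6% = 12.10%

12.10%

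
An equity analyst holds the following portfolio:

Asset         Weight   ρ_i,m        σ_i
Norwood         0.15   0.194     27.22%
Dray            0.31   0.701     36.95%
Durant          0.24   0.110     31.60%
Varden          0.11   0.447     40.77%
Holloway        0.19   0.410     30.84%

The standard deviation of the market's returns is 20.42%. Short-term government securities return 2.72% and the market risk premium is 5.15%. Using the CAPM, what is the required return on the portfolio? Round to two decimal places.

β_Norwood = 0.194 × 27.22% / 20.42% = 0.2586
β_Dray = 0.701 × 36.95% / 20.42% = 1.2685
β_Durant = 0.110 × 31.60% / 20.42% = 0.1702
β_Varden = 0.447 × 40.77% / 20.42% = 0.8925
β_Holloway = 0.410 × 30.84% / 20.42% = 0.6192
β_P = Σ w_i β_i = 0.15×0.2586 + 0.31×1.2685 + 0.24×0.1702 + 0.11×0.8925 + 0.19×0.6192 = 0.6887
E(R_P) = R_f + β_P × MRP = 2.72% + 0.6887 × 5.15% = 6.27%

6.27%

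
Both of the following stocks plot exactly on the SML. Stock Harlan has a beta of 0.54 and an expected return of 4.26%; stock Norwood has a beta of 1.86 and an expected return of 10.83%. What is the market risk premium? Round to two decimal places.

Both satisfy E(R) = R_f + β·MRP, so the slope of the SML is
MRP = (10.83% − 4.26%) / (1.86 − 0.54) = 6.57% / 1.32 = 4.9773%

4.98%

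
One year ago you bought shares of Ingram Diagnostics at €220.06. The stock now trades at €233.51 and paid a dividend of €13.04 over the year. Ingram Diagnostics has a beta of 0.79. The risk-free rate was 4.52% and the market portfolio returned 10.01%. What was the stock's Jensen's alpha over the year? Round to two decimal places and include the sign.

Realised HPR = (P1 + D1 − P0) / P0 = (233.51 + 13.04 − 220.06) / 220.06 = 26.49 / 220.06 = 12.0376%
MRP = 10.01% − 4.52% = 5.49%
CAPM required = R_f + β·MRP = 4.52% + 0.79 × 5.49% = 8.8571%
α = realised − required = 12.0376% − 8.8571% = +3.18%

+3.18%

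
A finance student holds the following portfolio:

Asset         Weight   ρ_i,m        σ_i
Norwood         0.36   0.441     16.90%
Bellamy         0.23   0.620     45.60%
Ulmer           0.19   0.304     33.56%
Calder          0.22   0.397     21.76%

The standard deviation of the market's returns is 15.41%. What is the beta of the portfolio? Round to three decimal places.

0.845

β_Norwood = 0.441 × 16.90% / 15.41% = 0.4836
β_Bellamy = 0.620 × 45.60% / 15.41% = 1.8347
β_Ulmer = 0.304 × 33.56% / 15.41% = 0.6621
β_Calder = 0.397 × 21.76% / 15.41% = 0.5606
β_P = Σ w_i β_i = 0.36×0.4836 + 0.23×1.8347 + 0.19×0.6621 + 0.22×0.5606 = 0.8452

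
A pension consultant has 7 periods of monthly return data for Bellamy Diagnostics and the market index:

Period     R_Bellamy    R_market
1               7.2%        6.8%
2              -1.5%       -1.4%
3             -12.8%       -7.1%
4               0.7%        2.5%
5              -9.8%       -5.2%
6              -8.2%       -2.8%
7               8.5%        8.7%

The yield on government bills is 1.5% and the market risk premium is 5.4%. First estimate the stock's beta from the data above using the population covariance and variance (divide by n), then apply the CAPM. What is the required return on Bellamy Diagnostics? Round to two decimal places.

8.90%

Mean R_i = (7.2 − 1.5 − 12.8 + 0.7 − 9.8 − 8.2 + 8.5) / 7 = -2.2714%
Mean R_m = (6.8 − 1.4 − 7.1 + 2.5 − 5.2 − 2.8 + 8.7) / 7 = 0.2143%
Σ(R_i − R̄_i)(R_m − R̄_m) = 294.9671  ⇒  Cov = 294.9671 / 7 = 42.1382
Σ(R_m − R̄_m)² = 215.1086  ⇒  Var(R_m) = 215.1086 / 7 = 30.7298
β = Cov / Var(R_m) = 42.1382 / 30.7298 = 1.3712
E(R) = R_f + β × MRP = 1.5% + 1.3712 × 5.4% = 8.90%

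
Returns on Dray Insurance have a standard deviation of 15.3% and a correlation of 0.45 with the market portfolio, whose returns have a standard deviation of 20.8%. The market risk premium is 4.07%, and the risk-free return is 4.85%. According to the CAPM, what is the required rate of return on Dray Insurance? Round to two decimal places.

β = ρ × σ_i / σ_m = 0.45 × 15.3% / 20.8% = 0.3310
E(R) = 4.85% + 0.3310 × 4.07% = 6.20%

6.20%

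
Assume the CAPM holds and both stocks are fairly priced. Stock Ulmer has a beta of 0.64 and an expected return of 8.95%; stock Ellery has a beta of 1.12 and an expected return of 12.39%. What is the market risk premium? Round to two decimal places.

Both satisfy E(R) = R_f + β·MRP, so the slope of the SML is
MRP = (12.39% − 8.95%) / (1.12 − 0.64) = 3.44% / 0.48 = 7.1667%

7.17%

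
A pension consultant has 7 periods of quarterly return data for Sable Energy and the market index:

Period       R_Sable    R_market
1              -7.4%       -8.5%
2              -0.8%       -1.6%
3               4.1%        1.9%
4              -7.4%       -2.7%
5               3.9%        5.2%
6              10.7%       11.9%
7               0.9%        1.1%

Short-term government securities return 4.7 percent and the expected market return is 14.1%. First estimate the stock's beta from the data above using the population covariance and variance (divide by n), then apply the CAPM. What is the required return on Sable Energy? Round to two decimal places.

Mean R_i = (-7.4 − 0.8 + 4.1 − 7.4 + 3.9 + 10.7 + 0.9) / 7 = 0.5714%
Mean R_m = (-8.5 − 1.6 + 1.9 − 2.7 + 5.2 + 11.9 + 1.1) / 7 = 1.0429%
Σ(R_i − R̄_i)(R_m − R̄_m) = 236.3786  ⇒  Cov = 236.3786 / 7 = 33.7684
Σ(R_m − R̄_m)² = 247.9571  ⇒  Var(R_m) = 247.9571 / 7 = 35.4224
β = Cov / Var(R_m) = 33.7684 / 35.4224 = 0.9533
MRP = 14.1% − 4.7% = 9.40%
E(R) = R_f + β × MRP = 4.7% + 0.9533 × 9.4% = 13.66%

13.66%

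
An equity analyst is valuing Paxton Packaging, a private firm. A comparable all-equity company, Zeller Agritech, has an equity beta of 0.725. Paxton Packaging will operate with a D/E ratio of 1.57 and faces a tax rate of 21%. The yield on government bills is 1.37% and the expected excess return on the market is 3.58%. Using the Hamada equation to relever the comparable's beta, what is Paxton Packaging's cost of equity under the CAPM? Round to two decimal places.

7.18%

β_L = β_U × [1 + (1 − t)(D/E)] = 0.725 × [1 + (1 − 0.21) × 1.57]
    = 0.725 × [1 + 0.79 × 1.57] = 0.725 × 2.2403 = 1.6242
E(R) = R_f + β_L × MRP = 1.37% + 1.6242 × 3.58% = 7.18%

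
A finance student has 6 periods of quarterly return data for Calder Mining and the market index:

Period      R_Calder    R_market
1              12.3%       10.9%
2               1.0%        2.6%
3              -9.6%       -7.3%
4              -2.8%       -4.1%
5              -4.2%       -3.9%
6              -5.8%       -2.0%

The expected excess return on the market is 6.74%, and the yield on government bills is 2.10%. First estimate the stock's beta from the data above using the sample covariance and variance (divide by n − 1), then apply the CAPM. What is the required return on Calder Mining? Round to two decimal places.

9.73%

Mean R_i = (12.3 + 1.0 − 9.6 − 2.8 − 4.2 − 5.8) / 6 = -1.5167%
Mean R_m = (10.9 + 2.6 − 7.3 − 4.1 − 3.9 − 2.0) / 6 = -0.6333%
Σ(R_i − R̄_i)(R_m − R̄_m) = 240.4467  ⇒  Cov = 240.4467 / 5 = 48.0893
Σ(R_m − R̄_m)² = 212.4733  ⇒  Var(R_m) = 212.4733 / 5 = 42.4947
β = Cov / Var(R_m) = 48.0893 / 42.4947 = 1.1317
E(R) = R_f + β × MRP = 2.10% + 1.1317 × 6.74% = 9.73%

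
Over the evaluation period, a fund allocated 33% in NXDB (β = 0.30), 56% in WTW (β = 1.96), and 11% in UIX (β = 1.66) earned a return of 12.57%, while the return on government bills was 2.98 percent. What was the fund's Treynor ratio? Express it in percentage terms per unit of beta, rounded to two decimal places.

6.95%

β_P = 0.33×0.30 + 0.56×1.96 + 0.11×1.66 = 1.3792
Treynor = (R_P − R_f) / β_P = (12.57% − 2.98%) / 1.3792 = 9.59% / 1.3792 = 6.95%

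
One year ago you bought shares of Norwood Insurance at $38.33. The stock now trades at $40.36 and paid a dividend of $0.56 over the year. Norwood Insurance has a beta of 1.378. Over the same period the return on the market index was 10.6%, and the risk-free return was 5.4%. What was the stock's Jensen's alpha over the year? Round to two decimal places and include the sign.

-5.81%

Realised HPR = (P1 + D1 − P0) / P0 = (40.36 + 0.56 − 38.33) / 38.33 = 2.59 / 38.33 = 6.7571%
MRP = 10.6% − 5.4% = 5.20%
CAPM required = R_f + β·MRP = 5.4% + 1.378 × 5.2% = 12.5656%
α = realised − required = 6.7571% − 12.5656% = -5.81%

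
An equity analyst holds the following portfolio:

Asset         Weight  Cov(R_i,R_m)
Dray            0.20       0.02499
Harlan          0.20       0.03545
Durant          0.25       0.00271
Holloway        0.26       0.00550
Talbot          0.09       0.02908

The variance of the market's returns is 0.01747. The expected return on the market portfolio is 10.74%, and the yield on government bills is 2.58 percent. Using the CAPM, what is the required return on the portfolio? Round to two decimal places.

β_Dray = 0.02499 / 0.01747 = 1.4305
β_Harlan = 0.03545 / 0.01747 = 2.0292
β_Durant = 0.00271 / 0.01747 = 0.1551
β_Holloway = 0.00550 / 0.01747 = 0.3148
β_Talbot = 0.02908 / 0.01747 = 1.6646
β_P = Σ w_i β_i = 0.20×1.4305 + 0.20×2.0292 + 0.25×0.1551 + 0.26×0.3148 + 0.09×1.6646 = 0.9624
MRP = 10.74% − 2.58% = 8.16%
E(R_P) = R_f + β_P × MRP = 2.58% + 0.9624 × 8.16% = 10.43%

10.43%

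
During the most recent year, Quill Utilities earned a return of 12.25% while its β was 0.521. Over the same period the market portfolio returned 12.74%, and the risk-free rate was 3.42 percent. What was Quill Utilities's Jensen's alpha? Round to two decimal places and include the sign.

Market excess return = 12.74% − 3.42% = 9.32%
CAPM benchmark = R_f + β(R_m − R_f) = 3.42% + 0.521 × 9.32% = 8.27572%
α = actual − benchmark = 12.25% − 8.27572% = +3.97%

+3.97%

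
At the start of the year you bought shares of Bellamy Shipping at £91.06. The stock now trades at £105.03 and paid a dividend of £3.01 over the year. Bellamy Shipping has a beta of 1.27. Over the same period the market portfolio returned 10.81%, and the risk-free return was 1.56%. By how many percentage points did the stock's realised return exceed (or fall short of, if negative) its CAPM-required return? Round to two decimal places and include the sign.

+5.34%

Realised HPR = (P1 + D1 − P0) / P0 = (105.03 + 3.01 − 91.06) / 91.06 = 16.98 / 91.06 = 18.6470%
MRP = 10.81% − 1.56% = 9.25%
CAPM required = R_f + β·MRP = 1.56% + 1.27 × 9.25% = 13.3075%
α = realised − required = 18.6470% − 13.3075% = +5.34%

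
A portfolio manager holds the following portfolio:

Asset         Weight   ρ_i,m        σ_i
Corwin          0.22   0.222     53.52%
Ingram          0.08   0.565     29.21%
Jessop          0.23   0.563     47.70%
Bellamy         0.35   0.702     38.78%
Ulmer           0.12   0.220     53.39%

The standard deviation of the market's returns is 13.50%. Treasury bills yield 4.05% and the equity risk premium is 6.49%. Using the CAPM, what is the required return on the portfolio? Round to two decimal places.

14.17%

β_Corwin = 0.222 × 53.52% / 13.50% = 0.8801
β_Ingram = 0.565 × 29.21% / 13.50% = 1.2225
β_Jessop = 0.563 × 47.70% / 13.50% = 1.9893
β_Bellamy = 0.702 × 38.78% / 13.50% = 2.0166
β_Ulmer = 0.220 × 53.39% / 13.50% = 0.8701
β_P = Σ w_i β_i = 0.22×0.8801 + 0.08×1.2225 + 0.23×1.9893 + 0.35×2.0166 + 0.12×0.8701 = 1.5592
E(R_P) = R_f + β_P × MRP = 4.05% + 1.5592 × 6.49% = 14.17%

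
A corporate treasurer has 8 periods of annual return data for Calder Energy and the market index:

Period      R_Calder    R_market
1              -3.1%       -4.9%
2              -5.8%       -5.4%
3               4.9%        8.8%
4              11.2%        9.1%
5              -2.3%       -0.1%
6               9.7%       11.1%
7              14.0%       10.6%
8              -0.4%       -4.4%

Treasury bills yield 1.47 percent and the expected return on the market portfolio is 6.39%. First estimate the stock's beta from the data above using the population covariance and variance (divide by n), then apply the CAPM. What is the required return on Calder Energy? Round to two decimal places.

6.02%

Mean R_i = (-3.1 − 5.8 + 4.9 + 11.2 − 2.3 + 9.7 + 14.0 − 0.4) / 8 = 3.5250%
Mean R_m = (-4.9 − 5.4 + 8.8 + 9.1 − 0.1 + 11.1 + 10.6 − 4.4) / 8 = 3.1000%
Σ(R_i − R̄_i)(R_m − R̄_m) = 362.1900  ⇒  Cov = 362.1900 / 8 = 45.2738
Σ(R_m − R̄_m)² = 391.4800  ⇒  Var(R_m) = 391.4800 / 8 = 48.9350
β = Cov / Var(R_m) = 45.2738 / 48.9350 = 0.9252
MRP = 6.39% − 1.47% = 4.92%
E(R) = R_f + β × MRP = 1.47% + 0.9252 × 4.92% = 6.02%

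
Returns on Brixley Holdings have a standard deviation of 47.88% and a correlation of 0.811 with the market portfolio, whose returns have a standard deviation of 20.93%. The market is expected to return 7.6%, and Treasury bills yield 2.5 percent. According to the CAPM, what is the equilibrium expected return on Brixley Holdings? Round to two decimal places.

β = ρ × σ_i / σ_m = 0.811 × 47.88% / 20.93% = 1.8553
MRP = 7.6% − 2.5% = 5.10%
E(R) = 2.5% + 1.8553 × 5.1% = 11.96%

11.96%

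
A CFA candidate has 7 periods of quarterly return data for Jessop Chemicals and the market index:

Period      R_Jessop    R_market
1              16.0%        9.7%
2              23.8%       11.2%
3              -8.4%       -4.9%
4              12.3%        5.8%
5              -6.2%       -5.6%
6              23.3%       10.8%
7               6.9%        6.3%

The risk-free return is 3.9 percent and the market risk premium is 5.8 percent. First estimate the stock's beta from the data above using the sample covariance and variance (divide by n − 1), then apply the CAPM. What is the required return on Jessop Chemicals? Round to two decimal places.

14.16%

Mean R_i = (16.0 + 23.8 − 8.4 + 12.3 − 6.2 + 23.3 + 6.9) / 7 = 9.6714%
Mean R_m = (9.7 + 11.2 − 4.9 + 5.8 − 5.6 + 10.8 + 6.3) / 7 = 4.7571%
Σ(R_i − R̄_i)(R_m − R̄_m) = 542.0314  ⇒  Cov = 542.0314 / 6 = 90.3386
Σ(R_m − R̄_m)² = 306.4571  ⇒  Var(R_m) = 306.4571 / 6 = 51.0762
β = Cov / Var(R_m) = 90.3386 / 51.0762 = 1.7687
E(R) = R_f + β × MRP = 3.9% + 1.7687 × 5.8% = 14.16%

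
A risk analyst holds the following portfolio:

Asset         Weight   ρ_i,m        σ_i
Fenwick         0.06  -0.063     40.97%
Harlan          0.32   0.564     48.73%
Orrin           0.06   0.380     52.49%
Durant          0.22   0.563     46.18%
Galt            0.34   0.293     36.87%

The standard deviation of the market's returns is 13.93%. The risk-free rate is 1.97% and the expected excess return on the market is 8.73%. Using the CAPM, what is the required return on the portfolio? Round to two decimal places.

β_Fenwick = -0.063 × 40.97% / 13.93% = -0.1853
β_Harlan = 0.564 × 48.73% / 13.93% = 1.9730
β_Orrin = 0.380 × 52.49% / 13.93% = 1.4319
β_Durant = 0.563 × 46.18% / 13.93% = 1.8664
β_Galt = 0.293 × 36.87% / 13.93% = 0.7755
β_P = Σ w_i β_i = 0.06×-0.1853 + 0.32×1.9730 + 0.06×1.4319 + 0.22×1.8664 + 0.34×0.7755 = 1.3804
E(R_P) = R_f + β_P × MRP = 1.97% + 1.3804 × 8.73% = 14.02%

14.02%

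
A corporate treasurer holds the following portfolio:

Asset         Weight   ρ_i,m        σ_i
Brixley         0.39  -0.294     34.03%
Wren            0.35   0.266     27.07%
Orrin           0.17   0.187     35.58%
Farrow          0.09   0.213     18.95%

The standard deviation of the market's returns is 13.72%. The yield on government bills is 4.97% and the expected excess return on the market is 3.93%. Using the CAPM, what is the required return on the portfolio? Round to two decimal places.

β_Brixley = -0.294 × 34.03% / 13.72% = -0.7292
β_Wren = 0.266 × 27.07% / 13.72% = 0.5248
β_Orrin = 0.187 × 35.58% / 13.72% = 0.4849
β_Farrow = 0.213 × 18.95% / 13.72% = 0.2942
β_P = Σ w_i β_i = 0.39×-0.7292 + 0.35×0.5248 + 0.17×0.4849 + 0.09×0.2942 = 0.0082
E(R_P) = R_f + β_P × MRP = 4.97% + 0.0082 × 3.93% = 5.00%

5.00%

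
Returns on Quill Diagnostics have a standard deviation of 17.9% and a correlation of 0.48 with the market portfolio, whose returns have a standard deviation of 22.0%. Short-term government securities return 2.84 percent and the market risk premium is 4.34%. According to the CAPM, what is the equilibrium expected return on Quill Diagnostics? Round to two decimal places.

β = ρ × σ_i / σ_m = 0.48 × 17.9% / 22.0% = 0.3905
E(R) = 2.84% + 0.3905 × 4.34% = 4.53%

4.53%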